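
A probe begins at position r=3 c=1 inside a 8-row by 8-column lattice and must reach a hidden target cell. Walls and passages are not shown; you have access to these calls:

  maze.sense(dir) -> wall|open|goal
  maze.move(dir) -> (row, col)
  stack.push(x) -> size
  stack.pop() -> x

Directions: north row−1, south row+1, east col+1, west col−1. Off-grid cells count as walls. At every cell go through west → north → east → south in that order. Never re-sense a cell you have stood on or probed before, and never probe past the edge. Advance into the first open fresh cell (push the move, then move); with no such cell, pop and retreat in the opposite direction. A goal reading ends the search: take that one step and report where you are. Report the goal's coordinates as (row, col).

[in] maze.sense dir: west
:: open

[in] stack.push x: west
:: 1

[in] maze.move dir: west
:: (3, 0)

[in] maze.sense dir: north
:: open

[in] stack.push x: north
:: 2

[in] maze.move dir: north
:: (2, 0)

[in] maze.sense dir: north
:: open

[in] stack.push x: north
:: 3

[in] maze.move dir: north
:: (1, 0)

[in] maze.sense dir: north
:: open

[in] stack.push x: north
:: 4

[in] maze.move dir: north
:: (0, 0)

[in] maze.sense dir: east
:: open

[in] stack.push x: east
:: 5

[in] maze.move dir: east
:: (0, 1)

[in] maze.sense dir: east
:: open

[in] stack.push x: east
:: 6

[in] maze.move dir: east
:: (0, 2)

[in] maze.sense dir: east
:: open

[in] stack.push x: east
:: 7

[in] maze.move dir: east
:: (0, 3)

[in] maze.sense dir: east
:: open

[in] stack.push x: east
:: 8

[in] maze.move dir: east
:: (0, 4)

[in] maze.sense dir: east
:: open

[in] stack.push x: east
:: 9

[in] maze.move dir: east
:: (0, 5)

[in] maze.sense dir: east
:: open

[in] stack.push x: east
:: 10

[in] maze.move dir: east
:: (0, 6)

[in] maze.sense dir: east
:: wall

[in] maze.sense dir: south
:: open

[in] stack.push x: south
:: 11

[in] maze.move dir: south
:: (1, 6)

[in] maze.sense dir: west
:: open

[in] stack.push x: west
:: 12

[in] maze.move dir: west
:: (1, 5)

[in] maze.sense dir: west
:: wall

[in] maze.sense dir: south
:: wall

[in] stack.pop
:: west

[in] maze.move dir: east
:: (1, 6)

[in] maze.sense dir: east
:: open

[in] stack.push x: east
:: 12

[in] maze.move dir: east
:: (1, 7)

[in] maze.sense dir: south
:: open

[in] stack.push x: south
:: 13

[in] maze.move dir: south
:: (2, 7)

[in] maze.sense dir: west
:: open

[in] stack.push x: west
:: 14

[in] maze.move dir: west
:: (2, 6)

[in] maze.sense dir: south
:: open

[in] stack.push x: south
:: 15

[in] maze.move dir: south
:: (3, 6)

[in] maze.sense dir: west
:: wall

[in] maze.sense dir: east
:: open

[in] stack.push x: east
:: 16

[in] maze.move dir: east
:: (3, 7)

[in] maze.sense dir: south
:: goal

[in] maze.move dir: south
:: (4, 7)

Answer: (4, 7)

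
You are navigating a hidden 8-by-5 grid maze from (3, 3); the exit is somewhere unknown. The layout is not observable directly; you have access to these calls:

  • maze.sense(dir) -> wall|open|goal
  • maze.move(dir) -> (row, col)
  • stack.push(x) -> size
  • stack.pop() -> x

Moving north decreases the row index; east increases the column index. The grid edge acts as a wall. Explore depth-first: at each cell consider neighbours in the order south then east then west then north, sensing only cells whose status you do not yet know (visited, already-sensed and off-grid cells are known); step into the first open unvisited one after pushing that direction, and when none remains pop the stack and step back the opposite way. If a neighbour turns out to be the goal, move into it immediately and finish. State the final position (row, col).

==> maze.sense(dir='south')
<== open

==> stack.push(x='south')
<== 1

==> maze.move(dir='south')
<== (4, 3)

==> maze.sense(dir='south')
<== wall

==> maze.sense(dir='east')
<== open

==> stack.push(x='east')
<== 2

==> maze.move(dir='east')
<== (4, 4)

==> maze.sense(dir='south')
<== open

==> stack.push(x='south')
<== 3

==> maze.move(dir='south')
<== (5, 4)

==> maze.sense(dir='south')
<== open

==> stack.push(x='south')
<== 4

==> maze.move(dir='south')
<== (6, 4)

==> maze.sense(dir='south')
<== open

==> stack.push(x='south')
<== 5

==> maze.move(dir='south')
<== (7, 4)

==> maze.sense(dir='west')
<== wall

==> stack.pop()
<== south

==> maze.move(dir='north')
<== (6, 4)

==> maze.sense(dir='west')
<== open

==> stack.push(x='west')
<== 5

==> maze.move(dir='west')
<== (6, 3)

==> maze.sense(dir='west')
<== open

==> stack.push(x='west')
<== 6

==> maze.move(dir='west')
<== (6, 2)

==> maze.sense(dir='south')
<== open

==> stack.push(x='south')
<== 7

==> maze.move(dir='south')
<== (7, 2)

==> maze.sense(dir='west')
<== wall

==> stack.pop()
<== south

==> maze.move(dir='north')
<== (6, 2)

==> maze.sense(dir='west')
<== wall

==> maze.sense(dir='north')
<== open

==> stack.push(x='north')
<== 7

==> maze.move(dir='north')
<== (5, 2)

==> maze.sense(dir='west')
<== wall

==> maze.sense(dir='north')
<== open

==> stack.push(x='north')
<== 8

==> maze.move(dir='north')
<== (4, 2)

==> maze.sense(dir='west')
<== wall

==> maze.sense(dir='north')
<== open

==> stack.push(x='north')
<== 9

==> maze.move(dir='north')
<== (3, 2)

==> maze.sense(dir='west')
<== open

==> stack.push(x='west')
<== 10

==> maze.move(dir='west')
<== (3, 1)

==> maze.sense(dir='west')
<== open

==> stack.push(x='west')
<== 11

==> maze.move(dir='west')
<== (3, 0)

==> maze.sense(dir='south')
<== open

==> stack.push(x='south')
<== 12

==> maze.move(dir='south')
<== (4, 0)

==> maze.sense(dir='south')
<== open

==> stack.push(x='south')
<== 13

==> maze.move(dir='south')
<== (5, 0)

==> maze.sense(dir='south')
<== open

==> stack.push(x='south')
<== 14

==> maze.move(dir='south')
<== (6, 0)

==> maze.sense(dir='south')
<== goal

==> maze.move(dir='south')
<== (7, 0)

Answer: (7, 0)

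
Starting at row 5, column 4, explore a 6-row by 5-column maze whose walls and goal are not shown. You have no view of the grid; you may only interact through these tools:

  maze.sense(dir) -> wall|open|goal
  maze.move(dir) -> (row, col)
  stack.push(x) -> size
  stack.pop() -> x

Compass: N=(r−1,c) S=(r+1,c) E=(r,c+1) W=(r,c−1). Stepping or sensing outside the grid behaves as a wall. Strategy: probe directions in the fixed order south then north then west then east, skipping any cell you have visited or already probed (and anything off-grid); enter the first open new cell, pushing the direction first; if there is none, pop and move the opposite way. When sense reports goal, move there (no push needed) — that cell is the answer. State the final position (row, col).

~$ maze.sense dir=north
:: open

~$ stack.push x=north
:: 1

~$ maze.move dir=north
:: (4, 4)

~$ maze.sense dir=north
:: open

~$ stack.push x=north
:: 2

~$ maze.move dir=north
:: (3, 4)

~$ maze.sense dir=north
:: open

~$ stack.push x=north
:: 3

~$ maze.move dir=north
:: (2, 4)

~$ maze.sense dir=north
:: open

~$ stack.push x=north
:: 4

~$ maze.move dir=north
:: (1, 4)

~$ maze.sense dir=north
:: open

~$ stack.push x=north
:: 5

~$ maze.move dir=north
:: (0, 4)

~$ maze.sense dir=west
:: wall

~$ stack.pop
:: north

~$ maze.move dir=south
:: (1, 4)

~$ maze.sense dir=west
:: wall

~$ stack.pop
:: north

~$ maze.move dir=south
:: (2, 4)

~$ maze.sense dir=west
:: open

~$ stack.push x=west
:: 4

~$ maze.move dir=west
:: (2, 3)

~$ maze.sense dir=south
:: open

~$ stack.push x=south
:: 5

~$ maze.move dir=south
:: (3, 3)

~$ maze.sense dir=south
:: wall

~$ maze.sense dir=west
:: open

~$ stack.push x=west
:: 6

~$ maze.move dir=west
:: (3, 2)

~$ maze.sense dir=south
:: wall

~$ maze.sense dir=north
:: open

~$ stack.push x=north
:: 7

~$ maze.move dir=north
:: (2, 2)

~$ maze.sense dir=north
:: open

~$ stack.push x=north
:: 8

~$ maze.move dir=north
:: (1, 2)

~$ maze.sense dir=north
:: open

~$ stack.push x=north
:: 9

~$ maze.move dir=north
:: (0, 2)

~$ maze.sense dir=west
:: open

~$ stack.push x=west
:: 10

~$ maze.move dir=west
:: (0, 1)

~$ maze.sense dir=south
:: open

~$ stack.push x=south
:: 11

~$ maze.move dir=south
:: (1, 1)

~$ maze.sense dir=south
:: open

~$ stack.push x=south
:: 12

~$ maze.move dir=south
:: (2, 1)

~$ maze.sense dir=south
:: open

~$ stack.push x=south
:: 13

~$ maze.move dir=south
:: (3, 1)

~$ maze.sense dir=south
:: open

~$ stack.push x=south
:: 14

~$ maze.move dir=south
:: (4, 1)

~$ maze.sense dir=south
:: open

~$ stack.push x=south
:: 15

~$ maze.move dir=south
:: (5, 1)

~$ maze.sense dir=west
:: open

~$ stack.push x=west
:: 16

~$ maze.move dir=west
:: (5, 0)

~$ maze.sense dir=north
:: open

~$ stack.push x=north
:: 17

~$ maze.move dir=north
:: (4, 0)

~$ maze.sense dir=north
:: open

~$ stack.push x=north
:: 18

~$ maze.move dir=north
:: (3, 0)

~$ maze.sense dir=north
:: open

~$ stack.push x=north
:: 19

~$ maze.move dir=north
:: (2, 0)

~$ maze.sense dir=north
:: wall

~$ stack.pop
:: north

~$ maze.move dir=south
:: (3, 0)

~$ stack.pop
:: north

~$ maze.move dir=south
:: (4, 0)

~$ stack.pop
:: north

~$ maze.move dir=south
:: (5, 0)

~$ stack.pop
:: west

~$ maze.move dir=east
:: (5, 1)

~$ maze.sense dir=east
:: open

~$ stack.push x=east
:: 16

~$ maze.move dir=east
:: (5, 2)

~$ maze.sense dir=east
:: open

~$ stack.push x=east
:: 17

~$ maze.move dir=east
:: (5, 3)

~$ stack.pop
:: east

~$ maze.move dir=west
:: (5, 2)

~$ stack.pop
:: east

~$ maze.move dir=west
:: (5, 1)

~$ stack.pop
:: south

~$ maze.move dir=north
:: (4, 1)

~$ stack.pop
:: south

~$ maze.move dir=north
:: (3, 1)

~$ stack.pop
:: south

~$ maze.move dir=north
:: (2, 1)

~$ stack.pop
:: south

~$ maze.move dir=north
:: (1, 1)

~$ stack.pop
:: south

~$ maze.move dir=north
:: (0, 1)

~$ maze.sense dir=west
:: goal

~$ maze.move dir=west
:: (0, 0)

Answer: (0, 0)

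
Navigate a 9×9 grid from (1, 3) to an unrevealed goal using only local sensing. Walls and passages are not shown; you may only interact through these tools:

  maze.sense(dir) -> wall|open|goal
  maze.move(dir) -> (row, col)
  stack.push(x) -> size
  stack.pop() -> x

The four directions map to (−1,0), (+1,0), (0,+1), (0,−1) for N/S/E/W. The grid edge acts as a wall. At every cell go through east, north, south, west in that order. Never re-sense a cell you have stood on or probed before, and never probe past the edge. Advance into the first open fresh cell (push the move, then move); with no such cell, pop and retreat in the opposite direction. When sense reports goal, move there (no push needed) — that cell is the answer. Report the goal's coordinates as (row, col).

CALL maze.sense[dir=east]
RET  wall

CALL maze.sense[dir=north]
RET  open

CALL stack.push[x=north]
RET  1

CALL maze.move[dir=north]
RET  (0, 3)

CALL maze.sense[dir=east]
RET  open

CALL stack.push[x=east]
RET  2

CALL maze.move[dir=east]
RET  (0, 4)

CALL maze.sense[dir=east]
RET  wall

CALL stack.pop[]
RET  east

CALL maze.move[dir=west]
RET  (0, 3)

CALL maze.sense[dir=west]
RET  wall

CALL stack.pop[]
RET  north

CALL maze.move[dir=south]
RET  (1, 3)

CALL maze.sense[dir=south]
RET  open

CALL stack.push[x=south]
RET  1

CALL maze.move[dir=south]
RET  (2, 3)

CALL maze.sense[dir=east]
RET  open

CALL stack.push[x=east]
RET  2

CALL maze.move[dir=east]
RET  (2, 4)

CALL maze.sense[dir=east]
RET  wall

CALL maze.sense[dir=south]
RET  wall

CALL stack.pop[]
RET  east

CALL maze.move[dir=west]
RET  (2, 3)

CALL maze.sense[dir=south]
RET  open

CALL stack.push[x=south]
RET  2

CALL maze.move[dir=south]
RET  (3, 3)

CALL maze.sense[dir=south]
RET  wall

CALL maze.sense[dir=west]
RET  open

CALL stack.push[x=west]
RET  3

CALL maze.move[dir=west]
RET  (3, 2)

CALL maze.sense[dir=north]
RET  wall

CALL maze.sense[dir=south]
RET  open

CALL stack.push[x=south]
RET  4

CALL maze.move[dir=south]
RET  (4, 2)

CALL maze.sense[dir=south]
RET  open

CALL stack.push[x=south]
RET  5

CALL maze.move[dir=south]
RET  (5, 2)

CALL maze.sense[dir=east]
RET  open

CALL stack.push[x=east]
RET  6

CALL maze.move[dir=east]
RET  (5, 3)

CALL maze.sense[dir=east]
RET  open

CALL stack.push[x=east]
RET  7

CALL maze.move[dir=east]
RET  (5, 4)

CALL maze.sense[dir=east]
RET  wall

CALL maze.sense[dir=north]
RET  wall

CALL maze.sense[dir=south]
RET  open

CALL stack.push[x=south]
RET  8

CALL maze.move[dir=south]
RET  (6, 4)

CALL maze.sense[dir=east]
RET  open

CALL stack.push[x=east]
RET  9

CALL maze.move[dir=east]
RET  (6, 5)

CALL maze.sense[dir=east]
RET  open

CALL stack.push[x=east]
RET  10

CALL maze.move[dir=east]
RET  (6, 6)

CALL maze.sense[dir=east]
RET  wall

CALL maze.sense[dir=north]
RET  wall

CALL maze.sense[dir=south]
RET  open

CALL stack.push[x=south]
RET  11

CALL maze.move[dir=south]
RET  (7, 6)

CALL maze.sense[dir=east]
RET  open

CALL stack.push[x=east]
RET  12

CALL maze.move[dir=east]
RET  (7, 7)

CALL maze.sense[dir=east]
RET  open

CALL stack.push[x=east]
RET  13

CALL maze.move[dir=east]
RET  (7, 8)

CALL maze.sense[dir=north]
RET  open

CALL stack.push[x=north]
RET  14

CALL maze.move[dir=north]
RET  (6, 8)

CALL maze.sense[dir=north]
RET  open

CALL stack.push[x=north]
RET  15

CALL maze.move[dir=north]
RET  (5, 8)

CALL maze.sense[dir=north]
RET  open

CALL stack.push[x=north]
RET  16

CALL maze.move[dir=north]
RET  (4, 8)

CALL maze.sense[dir=north]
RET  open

CALL stack.push[x=north]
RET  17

CALL maze.move[dir=north]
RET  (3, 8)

CALL maze.sense[dir=north]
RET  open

CALL stack.push[x=north]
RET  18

CALL maze.move[dir=north]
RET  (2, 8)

CALL maze.sense[dir=north]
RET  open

CALL stack.push[x=north]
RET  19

CALL maze.move[dir=north]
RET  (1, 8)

CALL maze.sense[dir=north]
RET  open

CALL stack.push[x=north]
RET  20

CALL maze.move[dir=north]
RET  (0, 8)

CALL maze.sense[dir=west]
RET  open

CALL stack.push[x=west]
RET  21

CALL maze.move[dir=west]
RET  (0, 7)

CALL maze.sense[dir=south]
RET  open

CALL stack.push[x=south]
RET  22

CALL maze.move[dir=south]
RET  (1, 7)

CALL maze.sense[dir=south]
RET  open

CALL stack.push[x=south]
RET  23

CALL maze.move[dir=south]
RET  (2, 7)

CALL maze.sense[dir=south]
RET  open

CALL stack.push[x=south]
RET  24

CALL maze.move[dir=south]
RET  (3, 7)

CALL maze.sense[dir=south]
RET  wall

CALL maze.sense[dir=west]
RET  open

CALL stack.push[x=west]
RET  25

CALL maze.move[dir=west]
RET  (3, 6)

CALL maze.sense[dir=north]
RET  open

CALL stack.push[x=north]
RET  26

CALL maze.move[dir=north]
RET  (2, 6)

CALL maze.sense[dir=north]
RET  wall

CALL stack.pop[]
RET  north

CALL maze.move[dir=south]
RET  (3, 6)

CALL maze.sense[dir=south]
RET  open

CALL stack.push[x=south]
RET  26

CALL maze.move[dir=south]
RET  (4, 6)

CALL maze.sense[dir=west]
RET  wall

CALL stack.pop[]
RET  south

CALL maze.move[dir=north]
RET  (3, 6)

CALL maze.sense[dir=west]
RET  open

CALL stack.push[x=west]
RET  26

CALL maze.move[dir=west]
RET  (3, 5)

CALL stack.pop[]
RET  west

CALL maze.move[dir=east]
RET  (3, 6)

CALL stack.pop[]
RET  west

CALL maze.move[dir=east]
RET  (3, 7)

CALL stack.pop[]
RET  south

CALL maze.move[dir=north]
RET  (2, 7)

CALL stack.pop[]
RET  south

CALL maze.move[dir=north]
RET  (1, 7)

CALL stack.pop[]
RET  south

CALL maze.move[dir=north]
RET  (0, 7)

CALL maze.sense[dir=west]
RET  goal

CALL maze.move[dir=west]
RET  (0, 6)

Answer: (0, 6)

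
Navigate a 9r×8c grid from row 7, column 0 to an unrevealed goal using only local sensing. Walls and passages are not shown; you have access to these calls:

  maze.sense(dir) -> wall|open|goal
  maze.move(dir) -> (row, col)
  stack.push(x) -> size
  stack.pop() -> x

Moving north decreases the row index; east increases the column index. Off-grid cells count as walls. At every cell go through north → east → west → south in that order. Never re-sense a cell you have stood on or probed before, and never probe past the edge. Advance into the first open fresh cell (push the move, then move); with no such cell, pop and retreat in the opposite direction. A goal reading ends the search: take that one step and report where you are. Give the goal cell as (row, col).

# 1. maze.sense(north) ~> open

# 2. stack.push(north) ~> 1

# 3. maze.move(north) ~> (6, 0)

# 4. maze.sense(north) ~> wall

# 5. maze.sense(east) ~> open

# 6. stack.push(east) ~> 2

# 7. maze.move(east) ~> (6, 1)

# 8. maze.sense(north) ~> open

# 9. stack.push(north) ~> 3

# 10. maze.move(north) ~> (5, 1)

# 11. maze.sense(north) ~> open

# 12. stack.push(north) ~> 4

# 13. maze.move(north) ~> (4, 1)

# 14. maze.sense(north) ~> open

# 15. stack.push(north) ~> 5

# 16. maze.move(north) ~> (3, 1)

# 17. maze.sense(north) ~> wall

# 18. maze.sense(east) ~> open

# 19. stack.push(east) ~> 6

# 20. maze.move(east) ~> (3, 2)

# 21. maze.sense(north) ~> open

# 22. stack.push(north) ~> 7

# 23. maze.move(north) ~> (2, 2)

# 24. maze.sense(north) ~> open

# 25. stack.push(north) ~> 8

# 26. maze.move(north) ~> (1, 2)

# 27. maze.sense(north) ~> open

# 28. stack.push(north) ~> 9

# 29. maze.move(north) ~> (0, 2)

# 30. maze.sense(east) ~> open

# 31. stack.push(east) ~> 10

# 32. maze.move(east) ~> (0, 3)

# 33. maze.sense(east) ~> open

# 34. stack.push(east) ~> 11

# 35. maze.move(east) ~> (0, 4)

# 36. maze.sense(east) ~> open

# 37. stack.push(east) ~> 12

# 38. maze.move(east) ~> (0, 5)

# 39. maze.sense(east) ~> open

# 40. stack.push(east) ~> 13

# 41. maze.move(east) ~> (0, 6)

# 42. maze.sense(east) ~> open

# 43. stack.push(east) ~> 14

# 44. maze.move(east) ~> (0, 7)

# 45. maze.sense(south) ~> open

# 46. stack.push(south) ~> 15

# 47. maze.move(south) ~> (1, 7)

# 48. maze.sense(west) ~> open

# 49. stack.push(west) ~> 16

# 50. maze.move(west) ~> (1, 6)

# 51. maze.sense(west) ~> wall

# 52. maze.sense(south) ~> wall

# 53. stack.pop() ~> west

# 54. maze.move(east) ~> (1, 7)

# 55. maze.sense(south) ~> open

# 56. stack.push(south) ~> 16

# 57. maze.move(south) ~> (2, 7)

# 58. maze.sense(south) ~> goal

# 59. maze.move(south) ~> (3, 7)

Answer: (3, 7)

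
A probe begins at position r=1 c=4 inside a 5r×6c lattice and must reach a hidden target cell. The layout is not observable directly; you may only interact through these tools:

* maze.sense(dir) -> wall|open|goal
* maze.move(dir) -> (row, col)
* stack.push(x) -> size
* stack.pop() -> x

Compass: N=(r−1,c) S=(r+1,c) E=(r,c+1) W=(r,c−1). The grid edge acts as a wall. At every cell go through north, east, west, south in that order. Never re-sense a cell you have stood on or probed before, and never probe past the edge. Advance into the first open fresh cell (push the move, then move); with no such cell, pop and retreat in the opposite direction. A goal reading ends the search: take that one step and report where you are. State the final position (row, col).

Next I call maze.sense(dir=north), — result: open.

Now I run stack.push(x=north), yielding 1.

I use maze.move(dir=north), and observe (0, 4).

I call maze.sense(dir=east), which returns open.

I try stack.push(x=east), and get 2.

I use maze.move(dir=east), → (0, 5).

Now I run maze.sense(dir=south), — result: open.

I try stack.push(x=south), which returns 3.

Then maze.move(dir=south), and observe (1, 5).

Then maze.sense(dir=south), and observe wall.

Calling stack.pop, giving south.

I run maze.move(dir=north), and get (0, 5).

Now I run stack.pop, which returns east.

I invoke maze.move(dir=west), giving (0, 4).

Next I call maze.sense(dir=west), which returns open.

I try stack.push(x=west), and get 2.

Using maze.move(dir=west), and get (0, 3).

Now I run maze.sense(dir=west), and see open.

I try stack.push(x=west), and see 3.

I call maze.move(dir=west), → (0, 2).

Using maze.sense(dir=west), which returns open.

Calling stack.push(x=west), which returns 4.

Then maze.move(dir=west), → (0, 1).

I run maze.sense(dir=west), : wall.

Calling maze.sense(dir=south), and see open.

Calling stack.push(x=south), giving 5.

Next I call maze.move(dir=south), and get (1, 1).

Then maze.sense(dir=east), and observe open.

I run stack.push(x=east), which returns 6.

Now I run maze.move(dir=east), and observe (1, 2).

Invoking maze.sense(dir=east), : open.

Next I call stack.push(x=east), → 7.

I use maze.move(dir=east), which returns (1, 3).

I try maze.sense(dir=south), and get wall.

I try stack.pop(), — result: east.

Now I run maze.move(dir=west), which returns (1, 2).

I invoke maze.sense(dir=south), and get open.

Next I call stack.push(x=south), → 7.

Then maze.move(dir=south), yielding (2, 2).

I invoke maze.sense(dir=west), and observe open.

I try stack.push(x=west), yielding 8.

Then maze.move(dir=west), giving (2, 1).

I use maze.sense(dir=west), : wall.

I try maze.sense(dir=south), and observe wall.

I run stack.pop, which returns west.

Then maze.move(dir=east), and see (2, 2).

Now I run maze.sense(dir=south), and observe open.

I run stack.push(x=south), — result: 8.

Calling maze.move(dir=south), — result: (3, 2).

Now I run maze.sense(dir=east), — result: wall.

Then maze.sense(dir=south), giving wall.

I call stack.pop(), and get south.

Invoking maze.move(dir=north), → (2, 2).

I try stack.pop(), which returns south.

Invoking maze.move(dir=north), — result: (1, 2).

Calling stack.pop(), and get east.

Next I call maze.move(dir=west), and observe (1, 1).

Using maze.sense(dir=west), : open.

Next I call stack.push(x=west), and see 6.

I use maze.move(dir=west), yielding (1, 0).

I try stack.pop(), giving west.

I run maze.move(dir=east), giving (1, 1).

I use stack.pop(), giving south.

Calling maze.move(dir=north), and observe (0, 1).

I invoke stack.pop, and observe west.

Using maze.move(dir=east), → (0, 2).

I call stack.pop, and observe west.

I call maze.move(dir=east), yielding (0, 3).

Now I run stack.pop, giving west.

Invoking maze.move(dir=east), : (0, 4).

I invoke stack.pop(), and see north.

I try maze.move(dir=south), and get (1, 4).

Now I run maze.sense(dir=south), → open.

I call stack.push(x=south), which returns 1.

Next I call maze.move(dir=south), which returns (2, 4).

I invoke maze.sense(dir=south), and see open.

I call stack.push(x=south), and observe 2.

Invoking maze.move(dir=south), giving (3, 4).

I run maze.sense(dir=east), and observe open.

Invoking stack.push(x=east), and observe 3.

I run maze.move(dir=east), — result: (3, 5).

Using maze.sense(dir=south), — result: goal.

Next I call maze.move(dir=south), and see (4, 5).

Answer: (4, 5)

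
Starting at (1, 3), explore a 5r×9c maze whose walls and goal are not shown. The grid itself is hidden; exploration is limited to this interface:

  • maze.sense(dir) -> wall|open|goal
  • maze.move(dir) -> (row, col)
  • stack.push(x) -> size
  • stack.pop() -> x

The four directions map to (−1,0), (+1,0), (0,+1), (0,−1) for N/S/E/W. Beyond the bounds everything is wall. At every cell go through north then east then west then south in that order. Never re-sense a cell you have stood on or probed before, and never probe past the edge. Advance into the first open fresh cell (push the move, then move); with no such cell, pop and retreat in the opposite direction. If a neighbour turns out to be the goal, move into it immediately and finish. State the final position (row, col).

Action: maze.sense[dir: north]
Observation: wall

Action: maze.sense[dir: east]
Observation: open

Action: stack.push[x: east]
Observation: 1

Action: maze.move[dir: east]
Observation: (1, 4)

Action: maze.sense[dir: north]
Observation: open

Action: stack.push[x: north]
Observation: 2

Action: maze.move[dir: north]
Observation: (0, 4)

Action: maze.sense[dir: east]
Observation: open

Action: stack.push[x: east]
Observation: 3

Action: maze.move[dir: east]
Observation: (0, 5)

Action: maze.sense[dir: east]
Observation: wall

Action: maze.sense[dir: south]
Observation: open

Action: stack.push[x: south]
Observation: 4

Action: maze.move[dir: south]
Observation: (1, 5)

Action: maze.sense[dir: east]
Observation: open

Action: stack.push[x: east]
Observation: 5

Action: maze.move[dir: east]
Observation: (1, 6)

Action: maze.sense[dir: east]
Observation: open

Action: stack.push[x: east]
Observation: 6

Action: maze.move[dir: east]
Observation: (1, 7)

Action: maze.sense[dir: north]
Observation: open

Action: stack.push[x: north]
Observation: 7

Action: maze.move[dir: north]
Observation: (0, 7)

Action: maze.sense[dir: east]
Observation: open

Action: stack.push[x: east]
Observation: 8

Action: maze.move[dir: east]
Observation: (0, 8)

Action: maze.sense[dir: south]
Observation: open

Action: stack.push[x: south]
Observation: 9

Action: maze.move[dir: south]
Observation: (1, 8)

Action: maze.sense[dir: south]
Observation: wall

Action: stack.pop[]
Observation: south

Action: maze.move[dir: north]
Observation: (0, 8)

Action: stack.pop[]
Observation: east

Action: maze.move[dir: west]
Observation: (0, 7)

Action: stack.pop[]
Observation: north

Action: maze.move[dir: south]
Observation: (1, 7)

Action: maze.sense[dir: south]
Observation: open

Action: stack.push[x: south]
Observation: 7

Action: maze.move[dir: south]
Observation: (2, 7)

Action: maze.sense[dir: west]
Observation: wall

Action: maze.sense[dir: south]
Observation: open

Action: stack.push[x: south]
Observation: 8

Action: maze.move[dir: south]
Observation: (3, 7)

Action: maze.sense[dir: east]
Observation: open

Action: stack.push[x: east]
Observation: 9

Action: maze.move[dir: east]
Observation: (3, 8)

Action: maze.sense[dir: south]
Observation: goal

Action: maze.move[dir: south]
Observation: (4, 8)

Answer: (4, 8)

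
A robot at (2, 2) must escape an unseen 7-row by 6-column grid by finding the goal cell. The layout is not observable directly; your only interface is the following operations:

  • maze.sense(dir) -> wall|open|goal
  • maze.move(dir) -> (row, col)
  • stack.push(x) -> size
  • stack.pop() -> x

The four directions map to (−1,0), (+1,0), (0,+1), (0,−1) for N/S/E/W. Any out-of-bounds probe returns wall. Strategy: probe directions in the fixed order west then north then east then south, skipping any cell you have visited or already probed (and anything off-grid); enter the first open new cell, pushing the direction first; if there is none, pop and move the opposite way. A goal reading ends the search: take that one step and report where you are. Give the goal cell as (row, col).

// sense(dir=west) == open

// push(x=west) == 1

// move(dir=west) == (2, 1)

// sense(dir=west) == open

// push(x=west) == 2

// move(dir=west) == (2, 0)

// sense(dir=north) == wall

// sense(dir=south) == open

// push(x=south) == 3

// move(dir=south) == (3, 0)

// sense(dir=east) == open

// push(x=east) == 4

// move(dir=east) == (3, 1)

// sense(dir=east) == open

// push(x=east) == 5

// move(dir=east) == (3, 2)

// sense(dir=east) == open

// push(x=east) == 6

// move(dir=east) == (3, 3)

// sense(dir=north) == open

// push(x=north) == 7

// move(dir=north) == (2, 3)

// sense(dir=north) == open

// push(x=north) == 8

// move(dir=north) == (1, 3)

// sense(dir=west) == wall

// sense(dir=north) == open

// push(x=north) == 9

// move(dir=north) == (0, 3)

// sense(dir=west) == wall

// sense(dir=east) == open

// push(x=east) == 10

// move(dir=east) == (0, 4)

// sense(dir=east) == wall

// sense(dir=south) == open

// push(x=south) == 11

// move(dir=south) == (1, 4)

// sense(dir=east) == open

// push(x=east) == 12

// move(dir=east) == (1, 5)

// sense(dir=south) == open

// push(x=south) == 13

// move(dir=south) == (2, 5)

// sense(dir=west) == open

// push(x=west) == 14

// move(dir=west) == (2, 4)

// sense(dir=south) == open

// push(x=south) == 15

// move(dir=south) == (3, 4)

// sense(dir=east) == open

// push(x=east) == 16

// move(dir=east) == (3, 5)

// sense(dir=south) == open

// push(x=south) == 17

// move(dir=south) == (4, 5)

// sense(dir=west) == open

// push(x=west) == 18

// move(dir=west) == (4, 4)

// sense(dir=west) == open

// push(x=west) == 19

// move(dir=west) == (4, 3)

// sense(dir=west) == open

// push(x=west) == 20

// move(dir=west) == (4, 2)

// sense(dir=west) == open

// push(x=west) == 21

// move(dir=west) == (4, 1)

// sense(dir=west) == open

// push(x=west) == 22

// move(dir=west) == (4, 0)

// sense(dir=south) == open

// push(x=south) == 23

// move(dir=south) == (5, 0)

// sense(dir=east) == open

// push(x=east) == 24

// move(dir=east) == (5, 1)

// sense(dir=east) == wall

// sense(dir=south) == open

// push(x=south) == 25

// move(dir=south) == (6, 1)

// sense(dir=west) == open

// push(x=west) == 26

// move(dir=west) == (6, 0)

// pop() == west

// move(dir=east) == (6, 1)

// sense(dir=east) == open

// push(x=east) == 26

// move(dir=east) == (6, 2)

// sense(dir=east) == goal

// move(dir=east) == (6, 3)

Answer: (6, 3)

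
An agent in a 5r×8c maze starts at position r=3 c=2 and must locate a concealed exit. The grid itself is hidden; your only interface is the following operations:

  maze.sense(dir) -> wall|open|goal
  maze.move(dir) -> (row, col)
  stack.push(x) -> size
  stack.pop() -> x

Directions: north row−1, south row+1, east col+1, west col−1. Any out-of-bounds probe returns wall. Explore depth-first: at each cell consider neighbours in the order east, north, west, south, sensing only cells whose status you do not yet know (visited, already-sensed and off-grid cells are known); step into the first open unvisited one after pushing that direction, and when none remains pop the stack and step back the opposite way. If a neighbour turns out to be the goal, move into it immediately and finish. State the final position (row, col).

~$ maze.sense dir=east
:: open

~$ stack.push x=east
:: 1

~$ maze.move dir=east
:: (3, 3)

~$ maze.sense dir=east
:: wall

~$ maze.sense dir=north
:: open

~$ stack.push x=north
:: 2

~$ maze.move dir=north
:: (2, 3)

~$ maze.sense dir=east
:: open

~$ stack.push x=east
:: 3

~$ maze.move dir=east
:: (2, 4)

~$ maze.sense dir=east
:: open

~$ stack.push x=east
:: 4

~$ maze.move dir=east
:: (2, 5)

~$ maze.sense dir=east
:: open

~$ stack.push x=east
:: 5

~$ maze.move dir=east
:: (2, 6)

~$ maze.sense dir=east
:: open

~$ stack.push x=east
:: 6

~$ maze.move dir=east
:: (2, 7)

~$ maze.sense dir=north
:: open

~$ stack.push x=north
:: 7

~$ maze.move dir=north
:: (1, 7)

~$ maze.sense dir=north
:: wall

~$ maze.sense dir=west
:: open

~$ stack.push x=west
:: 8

~$ maze.move dir=west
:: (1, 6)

~$ maze.sense dir=north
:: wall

~$ maze.sense dir=west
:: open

~$ stack.push x=west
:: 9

~$ maze.move dir=west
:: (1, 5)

~$ maze.sense dir=north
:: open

~$ stack.push x=north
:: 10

~$ maze.move dir=north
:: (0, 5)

~$ maze.sense dir=west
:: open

~$ stack.push x=west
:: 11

~$ maze.move dir=west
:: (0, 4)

~$ maze.sense dir=west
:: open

~$ stack.push x=west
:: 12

~$ maze.move dir=west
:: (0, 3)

~$ maze.sense dir=west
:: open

~$ stack.push x=west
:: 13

~$ maze.move dir=west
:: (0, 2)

~$ maze.sense dir=west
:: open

~$ stack.push x=west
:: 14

~$ maze.move dir=west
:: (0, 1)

~$ maze.sense dir=west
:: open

~$ stack.push x=west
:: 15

~$ maze.move dir=west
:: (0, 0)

~$ maze.sense dir=south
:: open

~$ stack.push x=south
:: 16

~$ maze.move dir=south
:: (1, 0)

~$ maze.sense dir=east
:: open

~$ stack.push x=east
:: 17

~$ maze.move dir=east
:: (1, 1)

~$ maze.sense dir=east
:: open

~$ stack.push x=east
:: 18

~$ maze.move dir=east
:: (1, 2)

~$ maze.sense dir=east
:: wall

~$ maze.sense dir=south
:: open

~$ stack.push x=south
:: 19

~$ maze.move dir=south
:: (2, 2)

~$ maze.sense dir=west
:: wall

~$ stack.pop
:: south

~$ maze.move dir=north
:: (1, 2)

~$ stack.pop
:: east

~$ maze.move dir=west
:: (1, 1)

~$ stack.pop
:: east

~$ maze.move dir=west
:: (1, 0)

~$ maze.sense dir=south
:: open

~$ stack.push x=south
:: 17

~$ maze.move dir=south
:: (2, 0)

~$ maze.sense dir=south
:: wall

~$ stack.pop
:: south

~$ maze.move dir=north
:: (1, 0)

~$ stack.pop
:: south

~$ maze.move dir=north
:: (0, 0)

~$ stack.pop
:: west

~$ maze.move dir=east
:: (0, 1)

~$ stack.pop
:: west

~$ maze.move dir=east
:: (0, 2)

~$ stack.pop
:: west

~$ maze.move dir=east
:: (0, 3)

~$ stack.pop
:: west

~$ maze.move dir=east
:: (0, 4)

~$ maze.sense dir=south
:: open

~$ stack.push x=south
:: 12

~$ maze.move dir=south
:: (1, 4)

~$ stack.pop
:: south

~$ maze.move dir=north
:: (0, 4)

~$ stack.pop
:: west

~$ maze.move dir=east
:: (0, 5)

~$ stack.pop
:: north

~$ maze.move dir=south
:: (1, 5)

~$ stack.pop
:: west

~$ maze.move dir=east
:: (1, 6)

~$ stack.pop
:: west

~$ maze.move dir=east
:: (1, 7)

~$ stack.pop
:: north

~$ maze.move dir=south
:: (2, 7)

~$ maze.sense dir=south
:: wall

~$ stack.pop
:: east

~$ maze.move dir=west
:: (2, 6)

~$ maze.sense dir=south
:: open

~$ stack.push x=south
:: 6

~$ maze.move dir=south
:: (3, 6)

~$ maze.sense dir=west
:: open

~$ stack.push x=west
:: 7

~$ maze.move dir=west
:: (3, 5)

~$ maze.sense dir=south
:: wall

~$ stack.pop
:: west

~$ maze.move dir=east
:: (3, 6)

~$ maze.sense dir=south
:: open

~$ stack.push x=south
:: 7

~$ maze.move dir=south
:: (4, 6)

~$ maze.sense dir=east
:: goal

~$ maze.move dir=east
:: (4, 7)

Answer: (4, 7)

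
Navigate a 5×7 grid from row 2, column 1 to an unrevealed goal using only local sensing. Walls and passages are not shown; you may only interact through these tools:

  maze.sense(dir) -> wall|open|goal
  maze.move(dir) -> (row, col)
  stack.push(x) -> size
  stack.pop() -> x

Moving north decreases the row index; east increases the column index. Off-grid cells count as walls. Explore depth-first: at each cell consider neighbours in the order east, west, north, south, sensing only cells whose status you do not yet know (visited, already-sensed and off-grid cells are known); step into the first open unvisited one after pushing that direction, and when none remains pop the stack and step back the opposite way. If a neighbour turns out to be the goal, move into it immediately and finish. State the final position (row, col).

Invoking maze.sense using dir=east, and observe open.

I invoke stack.push using x=east, which returns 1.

I call maze.move using dir=east, and get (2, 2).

Next I call maze.sense using dir=east, and get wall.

I use maze.sense using dir=north, which returns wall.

I try maze.sense using dir=south, and get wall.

I invoke stack.pop, yielding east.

Calling maze.move using dir=west, and see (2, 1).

Now I run maze.sense using dir=west, giving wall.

I use maze.sense using dir=north, which returns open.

Then stack.push using x=north, which returns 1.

Next I call maze.move using dir=north, and get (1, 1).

I use maze.sense using dir=west, → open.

Then stack.push using x=west, which returns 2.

Next I call maze.move using dir=west, and see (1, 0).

Invoking maze.sense using dir=north, and see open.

I try stack.push using x=north, — result: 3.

I try maze.move using dir=north, which returns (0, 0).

I use maze.sense using dir=east, giving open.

Then stack.push using x=east, and see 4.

I use maze.move using dir=east, giving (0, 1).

I call maze.sense using dir=east, which returns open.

I use stack.push using x=east, yielding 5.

I run maze.move using dir=east, and get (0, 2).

I run maze.sense using dir=east, — result: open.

Then stack.push using x=east, and get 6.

Next I call maze.move using dir=east, which returns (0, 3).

Invoking maze.sense using dir=east, which returns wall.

Next I call maze.sense using dir=south, — result: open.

I invoke stack.push using x=south, yielding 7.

Invoking maze.move using dir=south, and observe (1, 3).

I invoke maze.sense using dir=east, giving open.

Then stack.push using x=east, → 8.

Then maze.move using dir=east, and observe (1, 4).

I use maze.sense using dir=east, giving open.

I call stack.push using x=east, yielding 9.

I invoke maze.move using dir=east, and see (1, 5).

Next I call maze.sense using dir=east, — result: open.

Calling stack.push using x=east, and see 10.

Then maze.move using dir=east, and observe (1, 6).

Calling maze.sense using dir=north, and get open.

Now I run stack.push using x=north, and see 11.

Invoking maze.move using dir=north, and observe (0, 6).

Next I call maze.sense using dir=west, → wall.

I invoke stack.pop, and observe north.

I run maze.move using dir=south, which returns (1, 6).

Using maze.sense using dir=south, giving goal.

I try maze.move using dir=south, giving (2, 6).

Answer: (2, 6)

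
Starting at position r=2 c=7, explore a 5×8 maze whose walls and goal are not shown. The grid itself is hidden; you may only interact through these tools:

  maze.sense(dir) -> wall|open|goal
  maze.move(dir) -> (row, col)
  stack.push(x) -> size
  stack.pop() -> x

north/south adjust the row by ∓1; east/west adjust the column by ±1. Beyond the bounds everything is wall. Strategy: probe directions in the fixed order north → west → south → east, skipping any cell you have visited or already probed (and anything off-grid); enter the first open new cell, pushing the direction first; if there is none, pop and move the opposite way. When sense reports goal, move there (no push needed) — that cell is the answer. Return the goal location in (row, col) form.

-> maze.sense(dir→north)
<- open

-> stack.push(x→north)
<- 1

-> maze.move(dir→north)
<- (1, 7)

-> maze.sense(dir→north)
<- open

-> stack.push(x→north)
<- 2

-> maze.move(dir→north)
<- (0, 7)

-> maze.sense(dir→west)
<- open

-> stack.push(x→west)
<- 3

-> maze.move(dir→west)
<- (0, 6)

-> maze.sense(dir→west)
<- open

-> stack.push(x→west)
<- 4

-> maze.move(dir→west)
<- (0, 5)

-> maze.sense(dir→west)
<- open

-> stack.push(x→west)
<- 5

-> maze.move(dir→west)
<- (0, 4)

-> maze.sense(dir→west)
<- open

-> stack.push(x→west)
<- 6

-> maze.move(dir→west)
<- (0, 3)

-> maze.sense(dir→west)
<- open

-> stack.push(x→west)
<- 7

-> maze.move(dir→west)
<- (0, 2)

-> maze.sense(dir→west)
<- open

-> stack.push(x→west)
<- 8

-> maze.move(dir→west)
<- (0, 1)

-> maze.sense(dir→west)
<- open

-> stack.push(x→west)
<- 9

-> maze.move(dir→west)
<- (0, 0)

-> maze.sense(dir→south)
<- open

-> stack.push(x→south)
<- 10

-> maze.move(dir→south)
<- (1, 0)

-> maze.sense(dir→south)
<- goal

-> maze.move(dir→south)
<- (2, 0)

Answer: (2, 0)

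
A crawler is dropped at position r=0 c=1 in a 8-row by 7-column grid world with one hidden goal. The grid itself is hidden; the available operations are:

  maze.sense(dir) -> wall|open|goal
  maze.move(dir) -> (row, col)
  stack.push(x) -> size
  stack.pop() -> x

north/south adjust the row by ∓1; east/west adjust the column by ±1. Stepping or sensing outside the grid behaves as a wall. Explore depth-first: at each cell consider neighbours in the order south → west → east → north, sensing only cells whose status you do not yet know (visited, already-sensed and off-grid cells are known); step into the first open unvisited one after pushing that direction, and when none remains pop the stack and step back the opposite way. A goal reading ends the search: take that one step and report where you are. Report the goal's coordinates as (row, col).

Next I call maze.sense(dir='south'), yielding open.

I invoke stack.push(x='south'), and get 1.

I invoke maze.move(dir='south'), and get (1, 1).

Invoking maze.sense(dir='south'), → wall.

Invoking maze.sense(dir='west'), and observe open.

Then stack.push(x='west'), — result: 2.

I try maze.move(dir='west'), → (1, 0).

Then maze.sense(dir='south'), and observe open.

I try stack.push(x='south'), and observe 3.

Using maze.move(dir='south'), and get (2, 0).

I invoke maze.sense(dir='south'), and see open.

I use stack.push(x='south'), and observe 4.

Then maze.move(dir='south'), — result: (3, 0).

Then maze.sense(dir='south'), and observe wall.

Next I call maze.sense(dir='east'), and see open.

I use stack.push(x='east'), and get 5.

Now I run maze.move(dir='east'), — result: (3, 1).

Using maze.sense(dir='south'), and see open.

I invoke stack.push(x='south'), and get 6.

I try maze.move(dir='south'), and see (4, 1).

Then maze.sense(dir='south'), and see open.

I try stack.push(x='south'), yielding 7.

I call maze.move(dir='south'), : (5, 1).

I use maze.sense(dir='south'), giving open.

Invoking stack.push(x='south'), giving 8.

I try maze.move(dir='south'), — result: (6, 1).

I try maze.sense(dir='south'), and get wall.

I use maze.sense(dir='west'), and see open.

I invoke stack.push(x='west'), and get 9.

Then maze.move(dir='west'), giving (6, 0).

Next I call maze.sense(dir='south'), and observe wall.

I try maze.sense(dir='north'), giving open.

Using stack.push(x='north'), giving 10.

Invoking maze.move(dir='north'), — result: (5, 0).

I try stack.pop, and observe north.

I call maze.move(dir='south'), and see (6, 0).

I call stack.pop, and observe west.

Invoking maze.move(dir='east'), and observe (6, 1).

Then maze.sense(dir='east'), and get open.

I run stack.push(x='east'), giving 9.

I run maze.move(dir='east'), and get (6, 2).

I invoke maze.sense(dir='south'), and observe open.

Next I call stack.push(x='south'), giving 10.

I use maze.move(dir='south'), : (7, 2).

Invoking maze.sense(dir='east'), and observe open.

I try stack.push(x='east'), and observe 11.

I use maze.move(dir='east'), yielding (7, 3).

Now I run maze.sense(dir='east'), : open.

I call stack.push(x='east'), → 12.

I use maze.move(dir='east'), and observe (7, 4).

I invoke maze.sense(dir='east'), giving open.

Now I run stack.push(x='east'), : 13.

I use maze.move(dir='east'), and observe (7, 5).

Next I call maze.sense(dir='east'), → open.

I try stack.push(x='east'), : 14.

Calling maze.move(dir='east'), yielding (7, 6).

Calling maze.sense(dir='north'), which returns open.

Next I call stack.push(x='north'), — result: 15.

Invoking maze.move(dir='north'), giving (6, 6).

Then maze.sense(dir='west'), — result: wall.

I try maze.sense(dir='north'), which returns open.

I try stack.push(x='north'), — result: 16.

Using maze.move(dir='north'), and see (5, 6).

Using maze.sense(dir='west'), → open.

Next I call stack.push(x='west'), giving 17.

Then maze.move(dir='west'), → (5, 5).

Using maze.sense(dir='west'), which returns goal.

Now I run maze.move(dir='west'), yielding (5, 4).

Answer: (5, 4)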